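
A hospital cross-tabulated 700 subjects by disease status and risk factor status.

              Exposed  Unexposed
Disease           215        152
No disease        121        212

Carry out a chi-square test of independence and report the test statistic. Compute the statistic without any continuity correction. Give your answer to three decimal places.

Row totals: 367, 333. Column totals: 336, 364. Grand total N = 700.
Expected counts (row total × column total / N):
  Disease, Exposed: 367×336/700 = 176.1600
  Disease, Unexposed: 367×364/700 = 190.8400
  No disease, Exposed: 333×336/700 = 159.8400
  No disease, Unexposed: 333×364/700 = 173.1600
Contributions (O − E)²/E:
  (215 − 176.1600)²/176.1600 = 8.5635
  (152 − 190.8400)²/190.8400 = 7.9048
  (121 − 159.8400)²/159.8400 = 9.4378
  (212 − 173.1600)²/173.1600 = 8.7119
χ² = 8.5635 + 7.9048 + 9.4378 + 8.7119 = 34.618

34.618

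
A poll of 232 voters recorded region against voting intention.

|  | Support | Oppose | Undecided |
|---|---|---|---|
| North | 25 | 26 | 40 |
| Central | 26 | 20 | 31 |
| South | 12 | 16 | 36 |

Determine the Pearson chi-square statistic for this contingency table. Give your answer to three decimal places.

Row totals: 91, 77, 64. Column totals: 63, 62, 107. Grand total N = 232.
Expected counts (row total × column total / N):
  North, Support: 91×63/232 = 24.7112
  North, Oppose: 91×62/232 = 24.3190
  North, Undecided: 91×107/232 = 41.9698
  Central, Support: 77×63/232 = 20.9095
  Central, Oppose: 77×62/232 = 20.5776
  Central, Undecided: 77×107/232 = 35.5129
  South, Support: 64×63/232 = 17.3793
  South, Oppose: 64×62/232 = 17.1034
  South, Undecided: 64×107/232 = 29.5172
Contributions (O − E)²/E:
  (25 − 24.7112)²/24.7112 = 0.0034
  (26 − 24.3190)²/24.3190 = 0.1162
  (40 − 41.9698)²/41.9698 = 0.0925
  (26 − 20.9095)²/20.9095 = 1.2393
  (20 − 20.5776)²/20.5776 = 0.0162
  (31 − 35.5129)²/35.5129 = 0.5735
  (12 − 17.3793)²/17.3793 = 1.6650
  (16 − 17.1034)²/17.1034 = 0.0712
  (36 − 29.5172)²/29.5172 = 1.4238
χ² = 0.0034 + 0.1162 + 0.0925 + 1.2393 + 0.0162 + 0.5735 + 1.6650 + 0.0712 + 1.4238 = 5.201

5.201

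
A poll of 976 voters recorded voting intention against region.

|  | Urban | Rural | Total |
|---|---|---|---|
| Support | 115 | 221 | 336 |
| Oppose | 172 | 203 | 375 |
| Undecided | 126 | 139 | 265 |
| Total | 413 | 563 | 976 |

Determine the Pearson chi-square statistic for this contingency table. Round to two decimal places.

13.92

Grand total N = 976.
Expected counts (row total × column total / N):
  Support, Urban: 336×413/976 = 142.180
  Support, Rural: 336×563/976 = 193.820
  Oppose, Urban: 375×413/976 = 158.683
  Oppose, Rural: 375×563/976 = 216.317
  Undecided, Urban: 265×413/976 = 112.136
  Undecided, Rural: 265×563/976 = 152.864
Contributions (O − E)²/E:
  (115 − 142.180)²/142.180 = 5.1959
  (221 − 193.820)²/193.820 = 3.8115
  (172 − 158.683)²/158.683 = 1.1176
  (203 − 216.317)²/216.317 = 0.8198
  (126 − 112.136)²/112.136 = 1.7141
  (139 − 152.864)²/152.864 = 1.2574
χ² = 5.1959 + 3.8115 + 1.1176 + 0.8198 + 1.7141 + 1.2574 = 13.92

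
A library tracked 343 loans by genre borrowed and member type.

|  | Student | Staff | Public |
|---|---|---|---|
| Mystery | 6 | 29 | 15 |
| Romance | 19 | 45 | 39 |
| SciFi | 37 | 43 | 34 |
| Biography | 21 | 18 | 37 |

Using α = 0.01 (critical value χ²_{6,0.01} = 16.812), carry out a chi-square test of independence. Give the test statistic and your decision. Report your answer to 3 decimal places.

22.915; reject H₀

Row totals: 50, 103, 114, 76. Column totals: 83, 135, 125. Grand total N = 343.
Expected counts (row total × column total / N):
  Mystery, Student: 50×83/343 = 12.0991
  Mystery, Staff: 50×135/343 = 19.6793
  Mystery, Public: 50×125/343 = 18.2216
  Romance, Student: 103×83/343 = 24.9242
  Romance, Staff: 103×135/343 = 40.5394
  Romance, Public: 103×125/343 = 37.5364
  SciFi, Student: 114×83/343 = 27.5860
  SciFi, Staff: 114×135/343 = 44.8688
  SciFi, Public: 114×125/343 = 41.5452
  Biography, Student: 76×83/343 = 18.3907
  Biography, Staff: 76×135/343 = 29.9125
  Biography, Public: 76×125/343 = 27.6968
Contributions (O − E)²/E:
  (6 − 12.0991)²/12.0991 = 3.0745
  (29 − 19.6793)²/19.6793 = 4.4146
  (15 − 18.2216)²/18.2216 = 0.5696
  (19 − 24.9242)²/24.9242 = 1.4081
  (45 − 40.5394)²/40.5394 = 0.4908
  (39 − 37.5364)²/37.5364 = 0.0571
  (37 − 27.5860)²/27.5860 = 3.2126
  (43 − 44.8688)²/44.8688 = 0.0778
  (34 − 41.5452)²/41.5452 = 1.3703
  (21 − 18.3907)²/18.3907 = 0.3702
  (18 − 29.9125)²/29.9125 = 4.7441
  (37 − 27.6968)²/27.6968 = 3.1249
χ² = 3.0745 + 4.4146 + 0.5696 + 1.4081 + 0.4908 + 0.0571 + 3.2126 + 0.0778 + 1.3703 + 0.3702 + 4.7441 + 3.1249 = 22.915
df = (4−1)(3−1) = 6. Since 22.915 > 16.812, reject the null hypothesis of independence at α = 0.01.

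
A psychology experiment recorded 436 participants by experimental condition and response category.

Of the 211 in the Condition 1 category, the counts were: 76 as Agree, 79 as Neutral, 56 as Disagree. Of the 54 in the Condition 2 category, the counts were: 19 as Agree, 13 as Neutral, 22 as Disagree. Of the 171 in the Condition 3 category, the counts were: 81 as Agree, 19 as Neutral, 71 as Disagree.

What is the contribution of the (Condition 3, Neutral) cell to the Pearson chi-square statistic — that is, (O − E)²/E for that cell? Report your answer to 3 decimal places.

13.827

Row total (Condition 3) = 171; column total (Neutral) = 111; N = 436.
Expected count E = 171 × 111 / 436 = 43.5344.
Contribution = (O − E)²/E = (19 − 43.5344)² / 43.5344 = 13.827.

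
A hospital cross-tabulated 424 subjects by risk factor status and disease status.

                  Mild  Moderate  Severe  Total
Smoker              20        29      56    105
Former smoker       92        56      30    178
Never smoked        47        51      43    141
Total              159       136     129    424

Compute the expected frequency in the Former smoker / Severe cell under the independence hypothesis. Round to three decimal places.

Row total (Former smoker) = 178; column total (Severe) = 129; grand total N = 424.
Expected count = (row total × column total) / N = 178 × 129 / 424 = 54.156.

54.156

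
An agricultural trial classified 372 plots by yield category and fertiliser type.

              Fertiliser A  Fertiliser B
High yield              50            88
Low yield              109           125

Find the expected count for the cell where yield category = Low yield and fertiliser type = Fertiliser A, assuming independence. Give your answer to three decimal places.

Row total (Low yield) = 234; column total (Fertiliser A) = 159; grand total N = 372.
Expected count = (row total × column total) / N = 234 × 159 / 372 = 100.016.

100.016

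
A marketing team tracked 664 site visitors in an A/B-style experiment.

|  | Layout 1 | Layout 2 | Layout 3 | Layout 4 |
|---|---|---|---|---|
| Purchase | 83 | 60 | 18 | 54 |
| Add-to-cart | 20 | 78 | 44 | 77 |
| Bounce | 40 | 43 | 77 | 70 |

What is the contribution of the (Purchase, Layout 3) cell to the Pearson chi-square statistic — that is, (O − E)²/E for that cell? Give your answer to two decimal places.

Row total (Purchase) = 215; column total (Layout 3) = 139; N = 664.
Expected count E = 215 × 139 / 664 = 45.0075.
Contribution = (O − E)²/E = (18 − 45.0075)² / 45.0075 = 16.21.

16.21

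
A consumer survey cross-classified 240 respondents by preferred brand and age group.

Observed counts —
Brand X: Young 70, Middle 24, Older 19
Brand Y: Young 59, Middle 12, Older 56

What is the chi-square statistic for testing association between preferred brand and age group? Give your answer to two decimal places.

22.45

Row totals: 113, 127. Column totals: 129, 36, 75. Grand total N = 240.
Expected counts (row total × column total / N):
  Brand X, Young: 113×129/240 = 60.737
  Brand X, Middle: 113×36/240 = 16.950
  Brand X, Older: 113×75/240 = 35.312
  Brand Y, Young: 127×129/240 = 68.263
  Brand Y, Middle: 127×36/240 = 19.050
  Brand Y, Older: 127×75/240 = 39.688
Contributions (O − E)²/E:
  (70 − 60.737)²/60.737 = 1.4127
  (24 − 16.950)²/16.950 = 2.9323
  (19 − 35.312)²/35.312 = 7.5352
  (59 − 68.263)²/68.263 = 1.2569
  (12 − 19.050)²/19.050 = 2.6091
  (56 − 39.688)²/39.688 = 6.7043
χ² = 1.4127 + 2.9323 + 7.5352 + 1.2569 + 2.6091 + 6.7043 = 22.45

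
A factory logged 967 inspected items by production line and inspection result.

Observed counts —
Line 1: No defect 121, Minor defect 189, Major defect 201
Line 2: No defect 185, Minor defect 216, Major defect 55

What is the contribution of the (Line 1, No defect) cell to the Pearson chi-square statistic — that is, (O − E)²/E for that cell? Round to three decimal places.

10.245

Row total (Line 1) = 511; column total (No defect) = 306; N = 967.
Expected count E = 511 × 306 / 967 = 161.70217.
Contribution = (O − E)²/E = (121 − 161.70217)² / 161.70217 = 10.245.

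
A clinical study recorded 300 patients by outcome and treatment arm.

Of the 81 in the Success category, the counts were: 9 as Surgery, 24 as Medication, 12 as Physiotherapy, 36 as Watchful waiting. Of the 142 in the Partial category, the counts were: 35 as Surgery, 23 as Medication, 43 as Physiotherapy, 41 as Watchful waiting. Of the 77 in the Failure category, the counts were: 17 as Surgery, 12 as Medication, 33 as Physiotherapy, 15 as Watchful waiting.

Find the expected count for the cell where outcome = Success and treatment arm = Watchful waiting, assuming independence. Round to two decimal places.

24.84

Row total (Success) = 81; column total (Watchful waiting) = 92; grand total N = 300.
Expected count = (row total × column total) / N = 81 × 92 / 300 = 24.84.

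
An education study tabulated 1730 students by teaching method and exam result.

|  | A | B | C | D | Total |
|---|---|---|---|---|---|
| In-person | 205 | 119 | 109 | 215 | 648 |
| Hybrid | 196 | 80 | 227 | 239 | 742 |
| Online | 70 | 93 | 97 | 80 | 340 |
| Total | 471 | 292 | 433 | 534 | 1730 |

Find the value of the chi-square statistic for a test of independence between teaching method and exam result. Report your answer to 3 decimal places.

85.370

Grand total N = 1730.
Expected counts (row total × column total / N):
  In-person, A: 648×471/1730 = 176.4208
  In-person, B: 648×292/1730 = 109.3734
  In-person, C: 648×433/1730 = 162.1873
  In-person, D: 648×534/1730 = 200.0185
  Hybrid, A: 742×471/1730 = 202.0127
  Hybrid, B: 742×292/1730 = 125.2393
  Hybrid, C: 742×433/1730 = 185.7145
  Hybrid, D: 742×534/1730 = 229.0335
  Online, A: 340×471/1730 = 92.5665
  Online, B: 340×292/1730 = 57.3873
  Online, C: 340×433/1730 = 85.0983
  Online, D: 340×534/1730 = 104.9480
Contributions (O − E)²/E:
  (205 − 176.4208)²/176.4208 = 4.6297
  (119 − 109.3734)²/109.3734 = 0.8473
  (109 − 162.1873)²/162.1873 = 17.4421
  (215 − 200.0185)²/200.0185 = 1.1221
  (196 − 202.0127)²/202.0127 = 0.1790
  (80 − 125.2393)²/125.2393 = 16.3415
  (227 − 185.7145)²/185.7145 = 9.1780
  (239 − 229.0335)²/229.0335 = 0.4337
  (70 − 92.5665)²/92.5665 = 5.5014
  (93 − 57.3873)²/57.3873 = 22.1001
  (97 − 85.0983)²/85.0983 = 1.6646
  (80 − 104.9480)²/104.9480 = 5.9306
χ² = 4.6297 + 0.8473 + 17.4421 + 1.1221 + 0.1790 + 16.3415 + 9.1780 + 0.4337 + 5.5014 + 22.1001 + 1.6646 + 5.9306 = 85.370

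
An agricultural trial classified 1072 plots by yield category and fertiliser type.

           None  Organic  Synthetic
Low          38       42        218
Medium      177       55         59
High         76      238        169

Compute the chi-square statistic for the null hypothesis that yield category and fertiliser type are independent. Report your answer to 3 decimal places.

368.193

Row totals: 298, 291, 483. Column totals: 291, 335, 446. Grand total N = 1072.
Expected counts (row total × column total / N):
  Low, None: 298×291/1072 = 80.8937
  Low, Organic: 298×335/1072 = 93.1250
  Low, Synthetic: 298×446/1072 = 123.9813
  Medium, None: 291×291/1072 = 78.9935
  Medium, Organic: 291×335/1072 = 90.9375
  Medium, Synthetic: 291×446/1072 = 121.0690
  High, None: 483×291/1072 = 131.1129
  High, Organic: 483×335/1072 = 150.9375
  High, Synthetic: 483×446/1072 = 200.9496
Contributions (O − E)²/E:
  (38 − 80.8937)²/80.8937 = 22.7443
  (42 − 93.1250)²/93.1250 = 28.0673
  (218 − 123.9813)²/123.9813 = 71.2972
  (177 − 78.9935)²/78.9935 = 121.5958
  (55 − 90.9375)²/90.9375 = 14.2021
  (59 − 121.0690)²/121.0690 = 31.8212
  (76 − 131.1129)²/131.1129 = 23.1665
  (238 − 150.9375)²/150.9375 = 50.2187
  (169 − 200.9496)²/200.9496 = 5.0798
χ² = 22.7443 + 28.0673 + 71.2972 + 121.5958 + 14.2021 + 31.8212 + 23.1665 + 50.2187 + 5.0798 = 368.193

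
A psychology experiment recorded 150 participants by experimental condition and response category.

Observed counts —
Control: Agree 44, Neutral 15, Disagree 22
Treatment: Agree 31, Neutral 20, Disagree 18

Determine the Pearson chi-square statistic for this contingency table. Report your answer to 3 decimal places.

2.423

Row totals: 81, 69. Column totals: 75, 35, 40. Grand total N = 150.
Expected counts (row total × column total / N):
  Control, Agree: 81×75/150 = 40.5000
  Control, Neutral: 81×35/150 = 18.9000
  Control, Disagree: 81×40/150 = 21.6000
  Treatment, Agree: 69×75/150 = 34.5000
  Treatment, Neutral: 69×35/150 = 16.1000
  Treatment, Disagree: 69×40/150 = 18.4000
Contributions (O − E)²/E:
  (44 − 40.5000)²/40.5000 = 0.3025
  (15 − 18.9000)²/18.9000 = 0.8048
  (22 − 21.6000)²/21.6000 = 0.0074
  (31 − 34.5000)²/34.5000 = 0.3551
  (20 − 16.1000)²/16.1000 = 0.9447
  (18 − 18.4000)²/18.4000 = 0.0087
χ² = 0.3025 + 0.8048 + 0.0074 + 0.3551 + 0.9447 + 0.0087 = 2.423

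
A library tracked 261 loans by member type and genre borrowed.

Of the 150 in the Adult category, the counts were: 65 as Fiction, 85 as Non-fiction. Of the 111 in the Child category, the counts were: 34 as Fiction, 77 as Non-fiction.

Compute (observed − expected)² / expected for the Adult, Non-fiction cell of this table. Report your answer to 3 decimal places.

0.705

Row total (Adult) = 150; column total (Non-fiction) = 162; N = 261.
Expected count E = 150 × 162 / 261 = 93.1034.
Contribution = (O − E)²/E = (85 − 93.1034)² / 93.1034 = 0.705.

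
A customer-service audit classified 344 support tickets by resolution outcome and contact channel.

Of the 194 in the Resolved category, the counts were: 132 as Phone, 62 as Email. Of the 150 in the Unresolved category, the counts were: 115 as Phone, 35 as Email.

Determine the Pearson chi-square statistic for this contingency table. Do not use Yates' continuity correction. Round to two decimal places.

3.11

Row totals: 194, 150. Column totals: 247, 97. Grand total N = 344.
Expected counts (row total × column total / N):
  Resolved, Phone: 194×247/344 = 139.297
  Resolved, Email: 194×97/344 = 54.703
  Unresolved, Phone: 150×247/344 = 107.703
  Unresolved, Email: 150×97/344 = 42.297
Contributions (O − E)²/E:
  (132 − 139.297)²/139.297 = 0.3822
  (62 − 54.703)²/54.703 = 0.9734
  (115 − 107.703)²/107.703 = 0.4944
  (35 − 42.297)²/42.297 = 1.2589
χ² = 0.3822 + 0.9734 + 0.4944 + 1.2589 = 3.11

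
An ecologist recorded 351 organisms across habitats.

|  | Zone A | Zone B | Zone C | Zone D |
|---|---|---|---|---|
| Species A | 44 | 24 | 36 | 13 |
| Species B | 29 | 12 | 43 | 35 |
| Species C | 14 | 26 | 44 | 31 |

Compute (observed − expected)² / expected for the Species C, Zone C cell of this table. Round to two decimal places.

0.34

Row total (Species C) = 115; column total (Zone C) = 123; N = 351.
Expected count E = 115 × 123 / 351 = 40.299.
Contribution = (O − E)²/E = (44 − 40.299)² / 40.299 = 0.34.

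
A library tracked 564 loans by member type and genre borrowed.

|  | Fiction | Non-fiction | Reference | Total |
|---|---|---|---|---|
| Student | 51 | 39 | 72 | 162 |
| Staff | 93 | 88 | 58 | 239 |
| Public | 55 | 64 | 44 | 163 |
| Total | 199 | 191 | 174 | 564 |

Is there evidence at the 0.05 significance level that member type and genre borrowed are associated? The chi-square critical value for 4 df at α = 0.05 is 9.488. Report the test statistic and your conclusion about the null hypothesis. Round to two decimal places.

Grand total N = 564.
Expected counts (row total × column total / N):
  Student, Fiction: 162×199/564 = 57.160
  Student, Non-fiction: 162×191/564 = 54.862
  Student, Reference: 162×174/564 = 49.979
  Staff, Fiction: 239×199/564 = 84.328
  Staff, Non-fiction: 239×191/564 = 80.938
  Staff, Reference: 239×174/564 = 73.734
  Public, Fiction: 163×199/564 = 57.512
  Public, Non-fiction: 163×191/564 = 55.200
  Public, Reference: 163×174/564 = 50.287
Contributions (O − E)²/E:
  (51 − 57.160)²/57.160 = 0.6638
  (39 − 54.862)²/54.862 = 4.5861
  (72 − 49.979)²/49.979 = 9.7026
  (93 − 84.328)²/84.328 = 0.8918
  (88 − 80.938)²/80.938 = 0.6162
  (58 − 73.734)²/73.734 = 3.3575
  (55 − 57.512)²/57.512 = 0.1097
  (64 − 55.200)²/55.200 = 1.4029
  (44 − 50.287)²/50.287 = 0.7860
χ² = 0.6638 + 4.5861 + 9.7026 + 0.8918 + 0.6162 + 3.3575 + 0.1097 + 1.4029 + 0.7860 = 22.12
df = (3−1)(3−1) = 4. Since 22.12 > 9.488, reject the null hypothesis of independence at α = 0.05.

22.12; reject H₀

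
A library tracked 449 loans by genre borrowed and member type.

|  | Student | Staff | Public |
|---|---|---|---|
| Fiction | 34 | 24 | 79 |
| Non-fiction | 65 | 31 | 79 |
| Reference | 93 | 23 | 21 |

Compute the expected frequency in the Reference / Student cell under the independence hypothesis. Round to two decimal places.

58.58

Row total (Reference) = 137; column total (Student) = 192; grand total N = 449.
Expected count = (row total × column total) / N = 137 × 192 / 449 = 58.58.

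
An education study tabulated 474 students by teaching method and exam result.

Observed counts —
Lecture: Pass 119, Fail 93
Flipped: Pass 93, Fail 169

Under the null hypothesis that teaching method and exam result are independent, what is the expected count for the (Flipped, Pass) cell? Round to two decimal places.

117.18

Row total (Flipped) = 262; column total (Pass) = 212; grand total N = 474.
Expected count = (row total × column total) / N = 262 × 212 / 474 = 117.18.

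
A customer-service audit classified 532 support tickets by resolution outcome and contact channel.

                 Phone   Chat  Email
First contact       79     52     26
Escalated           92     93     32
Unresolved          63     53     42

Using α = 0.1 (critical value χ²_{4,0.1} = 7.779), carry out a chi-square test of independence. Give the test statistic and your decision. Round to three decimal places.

12.705; reject H₀

Row totals: 157, 217, 158. Column totals: 234, 198, 100. Grand total N = 532.
Expected counts (row total × column total / N):
  First contact, Phone: 157×234/532 = 69.0564
  First contact, Chat: 157×198/532 = 58.4323
  First contact, Email: 157×100/532 = 29.5113
  Escalated, Phone: 217×234/532 = 95.4474
  Escalated, Chat: 217×198/532 = 80.7632
  Escalated, Email: 217×100/532 = 40.7895
  Unresolved, Phone: 158×234/532 = 69.4962
  Unresolved, Chat: 158×198/532 = 58.8045
  Unresolved, Email: 158×100/532 = 29.6992
Contributions (O − E)²/E:
  (79 − 69.0564)²/69.0564 = 1.4318
  (52 − 58.4323)²/58.4323 = 0.7081
  (26 − 29.5113)²/29.5113 = 0.4178
  (92 − 95.4474)²/95.4474 = 0.1245
  (93 − 80.7632)²/80.7632 = 1.8541
  (32 − 40.7895)²/40.7895 = 1.8940
  (63 − 69.4962)²/69.4962 = 0.6072
  (53 − 58.8045)²/58.8045 = 0.5730
  (42 − 29.6992)²/29.6992 = 5.0947
χ² = 1.4318 + 0.7081 + 0.4178 + 0.1245 + 1.8541 + 1.8940 + 0.6072 + 0.5730 + 5.0947 = 12.705
df = (3−1)(3−1) = 4. Since 12.705 > 7.779, reject the null hypothesis of independence at α = 0.1.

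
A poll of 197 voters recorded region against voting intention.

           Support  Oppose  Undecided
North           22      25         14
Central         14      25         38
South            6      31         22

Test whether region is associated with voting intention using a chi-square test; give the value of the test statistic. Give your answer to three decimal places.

Row totals: 61, 77, 59. Column totals: 42, 81, 74. Grand total N = 197.
Expected counts (row total × column total / N):
  North, Support: 61×42/197 = 13.0051
  North, Oppose: 61×81/197 = 25.0812
  North, Undecided: 61×74/197 = 22.9137
  Central, Support: 77×42/197 = 16.4162
  Central, Oppose: 77×81/197 = 31.6599
  Central, Undecided: 77×74/197 = 28.9239
  South, Support: 59×42/197 = 12.5787
  South, Oppose: 59×81/197 = 24.2589
  South, Undecided: 59×74/197 = 22.1624
Contributions (O − E)²/E:
  (22 − 13.0051)²/13.0051 = 6.2213
  (25 − 25.0812)²/25.0812 = 0.0003
  (14 − 22.9137)²/22.9137 = 3.4675
  (14 − 16.4162)²/16.4162 = 0.3556
  (25 − 31.6599)²/31.6599 = 1.4010
  (38 − 28.9239)²/28.9239 = 2.8480
  (6 − 12.5787)²/12.5787 = 3.4407
  (31 − 24.2589)²/24.2589 = 1.8732
  (22 − 22.1624)²/22.1624 = 0.0012
χ² = 6.2213 + 0.0003 + 3.4675 + 0.3556 + 1.4010 + 2.8480 + 3.4407 + 1.8732 + 0.0012 = 19.609

19.609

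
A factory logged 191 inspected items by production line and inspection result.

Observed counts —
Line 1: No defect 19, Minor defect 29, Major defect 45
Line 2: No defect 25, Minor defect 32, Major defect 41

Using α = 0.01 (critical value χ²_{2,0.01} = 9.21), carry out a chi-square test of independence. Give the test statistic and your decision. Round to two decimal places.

1.02; fail to reject H₀

Row totals: 93, 98. Column totals: 44, 61, 86. Grand total N = 191.
Expected counts (row total × column total / N):
  Line 1, No defect: 93×44/191 = 21.424
  Line 1, Minor defect: 93×61/191 = 29.702
  Line 1, Major defect: 93×86/191 = 41.874
  Line 2, No defect: 98×44/191 = 22.576
  Line 2, Minor defect: 98×61/191 = 31.298
  Line 2, Major defect: 98×86/191 = 44.126
Contributions (O − E)²/E:
  (19 − 21.424)²/21.424 = 0.2743
  (29 − 29.702)²/29.702 = 0.0166
  (45 − 41.874)²/41.874 = 0.2334
  (25 − 22.576)²/22.576 = 0.2603
  (32 − 31.298)²/31.298 = 0.0157
  (41 − 44.126)²/44.126 = 0.2215
χ² = 0.2743 + 0.0166 + 0.2334 + 0.2603 + 0.0157 + 0.2215 = 1.02
df = (2−1)(3−1) = 2. Since 1.02 < 9.21, fail to reject the null hypothesis of independence at α = 0.01.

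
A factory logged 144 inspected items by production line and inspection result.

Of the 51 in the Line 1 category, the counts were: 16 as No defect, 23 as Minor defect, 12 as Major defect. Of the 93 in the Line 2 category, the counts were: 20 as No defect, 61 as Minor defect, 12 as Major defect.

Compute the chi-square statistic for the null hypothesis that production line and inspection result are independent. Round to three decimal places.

5.886

Row totals: 51, 93. Column totals: 36, 84, 24. Grand total N = 144.
Expected counts (row total × column total / N):
  Line 1, No defect: 51×36/144 = 12.7500
  Line 1, Minor defect: 51×84/144 = 29.7500
  Line 1, Major defect: 51×24/144 = 8.5000
  Line 2, No defect: 93×36/144 = 23.2500
  Line 2, Minor defect: 93×84/144 = 54.2500
  Line 2, Major defect: 93×24/144 = 15.5000
Contributions (O − E)²/E:
  (16 − 12.7500)²/12.7500 = 0.8284
  (23 − 29.7500)²/29.7500 = 1.5315
  (12 − 8.5000)²/8.5000 = 1.4412
  (20 − 23.2500)²/23.2500 = 0.4543
  (61 − 54.2500)²/54.2500 = 0.8399
  (12 − 15.5000)²/15.5000 = 0.7903
χ² = 0.8284 + 1.5315 + 1.4412 + 0.4543 + 0.8399 + 0.7903 = 5.886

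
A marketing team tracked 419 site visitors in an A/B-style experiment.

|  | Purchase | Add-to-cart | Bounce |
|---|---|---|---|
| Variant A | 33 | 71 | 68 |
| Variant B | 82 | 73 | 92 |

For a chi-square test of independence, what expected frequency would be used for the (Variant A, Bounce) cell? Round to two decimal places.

Row total (Variant A) = 172; column total (Bounce) = 160; grand total N = 419.
Expected count = (row total × column total) / N = 172 × 160 / 419 = 65.68.

65.68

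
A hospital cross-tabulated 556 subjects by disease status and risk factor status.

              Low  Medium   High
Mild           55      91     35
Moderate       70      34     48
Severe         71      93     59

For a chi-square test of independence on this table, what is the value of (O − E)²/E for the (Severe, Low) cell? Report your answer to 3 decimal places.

Row total (Severe) = 223; column total (Low) = 196; N = 556.
Expected count E = 223 × 196 / 556 = 78.61151.
Contribution = (O − E)²/E = (71 − 78.61151)² / 78.61151 = 0.737.

0.737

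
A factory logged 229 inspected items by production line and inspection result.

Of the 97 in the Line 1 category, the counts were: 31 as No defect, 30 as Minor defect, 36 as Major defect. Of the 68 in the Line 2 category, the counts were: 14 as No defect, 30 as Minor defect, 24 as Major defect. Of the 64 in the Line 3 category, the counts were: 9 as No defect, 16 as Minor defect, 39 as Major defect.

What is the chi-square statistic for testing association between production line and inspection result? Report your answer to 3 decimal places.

15.966

Row totals: 97, 68, 64. Column totals: 54, 76, 99. Grand total N = 229.
Expected counts (row total × column total / N):
  Line 1, No defect: 97×54/229 = 22.8734
  Line 1, Minor defect: 97×76/229 = 32.1921
  Line 1, Major defect: 97×99/229 = 41.9345
  Line 2, No defect: 68×54/229 = 16.0349
  Line 2, Minor defect: 68×76/229 = 22.5677
  Line 2, Major defect: 68×99/229 = 29.3974
  Line 3, No defect: 64×54/229 = 15.0917
  Line 3, Minor defect: 64×76/229 = 21.2402
  Line 3, Major defect: 64×99/229 = 27.6681
Contributions (O − E)²/E:
  (31 − 22.8734)²/22.8734 = 2.8873
  (30 − 32.1921)²/32.1921 = 0.1493
  (36 − 41.9345)²/41.9345 = 0.8398
  (14 − 16.0349)²/16.0349 = 0.2582
  (30 − 22.5677)²/22.5677 = 2.4477
  (24 − 29.3974)²/29.3974 = 0.9910
  (9 − 15.0917)²/15.0917 = 2.4589
  (16 − 21.2402)²/21.2402 = 1.2928
  (39 − 27.6681)²/27.6681 = 4.6412
χ² = 2.8873 + 0.1493 + 0.8398 + 0.2582 + 2.4477 + 0.9910 + 2.4589 + 1.2928 + 4.6412 = 15.966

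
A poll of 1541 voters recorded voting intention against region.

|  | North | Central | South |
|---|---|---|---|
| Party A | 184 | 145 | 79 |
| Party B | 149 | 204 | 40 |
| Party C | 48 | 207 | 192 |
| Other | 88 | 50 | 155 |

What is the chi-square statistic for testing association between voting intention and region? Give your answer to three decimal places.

Row totals: 408, 393, 447, 293. Column totals: 469, 606, 466. Grand total N = 1541.
Expected counts (row total × column total / N):
  Party A, North: 408×469/1541 = 124.1739
  Party A, Central: 408×606/1541 = 160.4465
  Party A, South: 408×466/1541 = 123.3796
  Party B, North: 393×469/1541 = 119.6087
  Party B, Central: 393×606/1541 = 154.5477
  Party B, South: 393×466/1541 = 118.8436
  Party C, North: 447×469/1541 = 136.0435
  Party C, Central: 447×606/1541 = 175.7833
  Party C, South: 447×466/1541 = 135.1733
  Other, North: 293×469/1541 = 89.1739
  Other, Central: 293×606/1541 = 115.2226
  Other, South: 293×466/1541 = 88.6035
Contributions (O − E)²/E:
  (184 − 124.1739)²/124.1739 = 28.8238
  (145 − 160.4465)²/160.4465 = 1.4871
  (79 − 123.3796)²/123.3796 = 15.9633
  (149 − 119.6087)²/119.6087 = 7.2223
  (204 − 154.5477)²/154.5477 = 15.8238
  (40 − 118.8436)²/118.8436 = 52.3067
  (48 − 136.0435)²/136.0435 = 56.9793
  (207 − 175.7833)²/175.7833 = 5.5437
  (192 − 135.1733)²/135.1733 = 23.8899
  (88 − 89.1739)²/89.1739 = 0.0155
  (50 − 115.2226)²/115.2226 = 36.9197
  (155 − 88.6035)²/88.6035 = 49.7553
χ² = 28.8238 + 1.4871 + 15.9633 + 7.2223 + 15.8238 + 52.3067 + 56.9793 + 5.5437 + 23.8899 + 0.0155 + 36.9197 + 49.7553 = 294.730

294.730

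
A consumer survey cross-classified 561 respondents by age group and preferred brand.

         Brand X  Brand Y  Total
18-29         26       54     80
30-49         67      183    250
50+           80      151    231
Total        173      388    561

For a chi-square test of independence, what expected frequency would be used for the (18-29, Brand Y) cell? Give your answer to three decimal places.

55.330

Row total (18-29) = 80; column total (Brand Y) = 388; grand total N = 561.
Expected count = (row total × column total) / N = 80 × 388 / 561 = 55.330.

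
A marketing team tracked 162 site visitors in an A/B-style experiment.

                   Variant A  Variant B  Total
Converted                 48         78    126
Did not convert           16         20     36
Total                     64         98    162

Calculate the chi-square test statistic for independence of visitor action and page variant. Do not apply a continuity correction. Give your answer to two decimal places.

0.47

Grand total N = 162.
Expected counts (row total × column total / N):
  Converted, Variant A: 126×64/162 = 49.778
  Converted, Variant B: 126×98/162 = 76.222
  Did not convert, Variant A: 36×64/162 = 14.222
  Did not convert, Variant B: 36×98/162 = 21.778
Contributions (O − E)²/E:
  (48 − 49.778)²/49.778 = 0.0635
  (78 − 76.222)²/76.222 = 0.0415
  (16 − 14.222)²/14.222 = 0.2223
  (20 − 21.778)²/21.778 = 0.1452
χ² = 0.0635 + 0.0415 + 0.2223 + 0.1452 = 0.47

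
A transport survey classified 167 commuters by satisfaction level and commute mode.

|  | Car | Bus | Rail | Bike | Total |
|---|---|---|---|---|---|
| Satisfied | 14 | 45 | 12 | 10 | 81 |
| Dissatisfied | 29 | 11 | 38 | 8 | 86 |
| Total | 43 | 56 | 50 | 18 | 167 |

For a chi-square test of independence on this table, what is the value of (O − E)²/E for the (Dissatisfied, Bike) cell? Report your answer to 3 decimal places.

0.174

Row total (Dissatisfied) = 86; column total (Bike) = 18; N = 167.
Expected count E = 86 × 18 / 167 = 9.2695.
Contribution = (O − E)²/E = (8 − 9.2695)² / 9.2695 = 0.174.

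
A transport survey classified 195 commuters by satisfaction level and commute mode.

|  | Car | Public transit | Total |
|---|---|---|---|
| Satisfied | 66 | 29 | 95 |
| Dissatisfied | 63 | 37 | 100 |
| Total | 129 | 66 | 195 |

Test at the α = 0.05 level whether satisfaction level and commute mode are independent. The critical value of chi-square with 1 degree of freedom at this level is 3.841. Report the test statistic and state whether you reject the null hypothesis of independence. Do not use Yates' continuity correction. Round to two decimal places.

0.91; fail to reject H₀

Grand total N = 195.
Expected counts (row total × column total / N):
  Satisfied, Car: 95×129/195 = 62.846
  Satisfied, Public transit: 95×66/195 = 32.154
  Dissatisfied, Car: 100×129/195 = 66.154
  Dissatisfied, Public transit: 100×66/195 = 33.846
Contributions (O − E)²/E:
  (66 − 62.846)²/62.846 = 0.1583
  (29 − 32.154)²/32.154 = 0.3094
  (63 − 66.154)²/66.154 = 0.1504
  (37 − 33.846)²/33.846 = 0.2939
χ² = 0.1583 + 0.3094 + 0.1504 + 0.2939 = 0.91
df = (2−1)(2−1) = 1. Since 0.91 < 3.841, fail to reject the null hypothesis of independence at α = 0.05.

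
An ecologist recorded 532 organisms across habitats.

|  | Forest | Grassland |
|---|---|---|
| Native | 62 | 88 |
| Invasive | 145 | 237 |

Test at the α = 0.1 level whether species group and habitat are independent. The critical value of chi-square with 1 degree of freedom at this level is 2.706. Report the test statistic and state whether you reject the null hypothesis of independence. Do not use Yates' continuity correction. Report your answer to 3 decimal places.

Row totals: 150, 382. Column totals: 207, 325. Grand total N = 532.
Expected counts (row total × column total / N):
  Native, Forest: 150×207/532 = 58.3647
  Native, Grassland: 150×325/532 = 91.6353
  Invasive, Forest: 382×207/532 = 148.6353
  Invasive, Grassland: 382×325/532 = 233.3647
Contributions (O − E)²/E:
  (62 − 58.3647)²/58.3647 = 0.2264
  (88 − 91.6353)²/91.6353 = 0.1442
  (145 − 148.6353)²/148.6353 = 0.0889
  (237 − 233.3647)²/233.3647 = 0.0566
χ² = 0.2264 + 0.1442 + 0.0889 + 0.0566 = 0.516
df = (2−1)(2−1) = 1. Since 0.516 < 2.706, fail to reject the null hypothesis of independence at α = 0.1.

0.516; fail to reject H₀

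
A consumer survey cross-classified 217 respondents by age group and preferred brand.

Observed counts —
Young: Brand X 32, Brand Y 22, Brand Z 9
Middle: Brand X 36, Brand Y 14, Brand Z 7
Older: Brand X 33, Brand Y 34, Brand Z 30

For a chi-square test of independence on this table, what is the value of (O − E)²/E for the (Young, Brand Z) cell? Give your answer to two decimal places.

1.42

Row total (Young) = 63; column total (Brand Z) = 46; N = 217.
Expected count E = 63 × 46 / 217 = 13.355.
Contribution = (O − E)²/E = (9 − 13.355)² / 13.355 = 1.42.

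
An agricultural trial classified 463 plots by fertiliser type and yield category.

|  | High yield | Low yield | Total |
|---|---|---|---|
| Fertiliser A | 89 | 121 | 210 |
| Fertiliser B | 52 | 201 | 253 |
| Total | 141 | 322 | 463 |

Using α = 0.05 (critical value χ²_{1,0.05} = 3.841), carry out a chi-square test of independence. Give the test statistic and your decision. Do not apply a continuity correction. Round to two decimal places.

25.81; reject H₀

Grand total N = 463.
Expected counts (row total × column total / N):
  Fertiliser A, High yield: 210×141/463 = 63.9525
  Fertiliser A, Low yield: 210×322/463 = 146.0475
  Fertiliser B, High yield: 253×141/463 = 77.0475
  Fertiliser B, Low yield: 253×322/463 = 175.9525
Contributions (O − E)²/E:
  (89 − 63.9525)²/63.9525 = 9.8101
  (121 − 146.0475)²/146.0475 = 4.2957
  (52 − 77.0475)²/77.0475 = 8.1427
  (201 − 175.9525)²/175.9525 = 3.5656
χ² = 9.8101 + 4.2957 + 8.1427 + 3.5656 = 25.81
df = (2−1)(2−1) = 1. Since 25.81 > 3.841, reject the null hypothesis of independence at α = 0.05.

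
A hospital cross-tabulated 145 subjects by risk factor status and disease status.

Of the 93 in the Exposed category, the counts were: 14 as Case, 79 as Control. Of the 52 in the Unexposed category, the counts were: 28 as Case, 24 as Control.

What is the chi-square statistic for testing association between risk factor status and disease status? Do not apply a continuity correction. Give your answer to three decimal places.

24.393

Row totals: 93, 52. Column totals: 42, 103. Grand total N = 145.
Expected counts (row total × column total / N):
  Exposed, Case: 93×42/145 = 26.9379
  Exposed, Control: 93×103/145 = 66.0621
  Unexposed, Case: 52×42/145 = 15.0621
  Unexposed, Control: 52×103/145 = 36.9379
Contributions (O − E)²/E:
  (14 − 26.9379)²/26.9379 = 6.2139
  (79 − 66.0621)²/66.0621 = 2.5338
  (28 − 15.0621)²/15.0621 = 11.1133
  (24 − 36.9379)²/36.9379 = 4.5316
χ² = 6.2139 + 2.5338 + 11.1133 + 4.5316 = 24.393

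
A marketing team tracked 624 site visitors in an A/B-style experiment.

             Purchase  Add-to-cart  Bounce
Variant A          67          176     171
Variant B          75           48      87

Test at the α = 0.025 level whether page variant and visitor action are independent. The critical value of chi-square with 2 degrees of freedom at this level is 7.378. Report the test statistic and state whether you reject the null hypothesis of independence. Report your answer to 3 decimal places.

38.349; reject H₀

Row totals: 414, 210. Column totals: 142, 224, 258. Grand total N = 624.
Expected counts (row total × column total / N):
  Variant A, Purchase: 414×142/624 = 94.2115
  Variant A, Add-to-cart: 414×224/624 = 148.6154
  Variant A, Bounce: 414×258/624 = 171.1731
  Variant B, Purchase: 210×142/624 = 47.7885
  Variant B, Add-to-cart: 210×224/624 = 75.3846
  Variant B, Bounce: 210×258/624 = 86.8269
Contributions (O − E)²/E:
  (67 − 94.2115)²/94.2115 = 7.8596
  (176 − 148.6154)²/148.6154 = 5.0460
  (171 − 171.1731)²/171.1731 = 0.0002
  (75 − 47.7885)²/47.7885 = 15.4946
  (48 − 75.3846)²/75.3846 = 9.9479
  (87 − 86.8269)²/86.8269 = 0.0003
χ² = 7.8596 + 5.0460 + 0.0002 + 15.4946 + 9.9479 + 0.0003 = 38.349
df = (2−1)(3−1) = 2. Since 38.349 > 7.378, reject the null hypothesis of independence at α = 0.025.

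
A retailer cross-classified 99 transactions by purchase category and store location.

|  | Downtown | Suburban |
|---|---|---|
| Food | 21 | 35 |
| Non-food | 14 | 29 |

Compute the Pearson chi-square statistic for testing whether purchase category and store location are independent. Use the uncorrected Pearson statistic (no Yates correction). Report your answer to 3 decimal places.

Row totals: 56, 43. Column totals: 35, 64. Grand total N = 99.
Expected counts (row total × column total / N):
  Food, Downtown: 56×35/99 = 19.7980
  Food, Suburban: 56×64/99 = 36.2020
  Non-food, Downtown: 43×35/99 = 15.2020
  Non-food, Suburban: 43×64/99 = 27.7980
Contributions (O − E)²/E:
  (21 − 19.7980)²/19.7980 = 0.0730
  (35 − 36.2020)²/36.2020 = 0.0399
  (14 − 15.2020)²/15.2020 = 0.0950
  (29 − 27.7980)²/27.7980 = 0.0520
χ² = 0.0730 + 0.0399 + 0.0950 + 0.0520 = 0.260

0.260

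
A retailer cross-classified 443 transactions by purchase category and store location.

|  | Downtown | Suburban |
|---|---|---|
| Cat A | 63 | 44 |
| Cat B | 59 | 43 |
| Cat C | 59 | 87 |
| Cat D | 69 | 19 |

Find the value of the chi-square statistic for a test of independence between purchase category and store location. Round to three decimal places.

Row totals: 107, 102, 146, 88. Column totals: 250, 193. Grand total N = 443.
Expected counts (row total × column total / N):
  Cat A, Downtown: 107×250/443 = 60.3837
  Cat A, Suburban: 107×193/443 = 46.6163
  Cat B, Downtown: 102×250/443 = 57.5621
  Cat B, Suburban: 102×193/443 = 44.4379
  Cat C, Downtown: 146×250/443 = 82.3928
  Cat C, Suburban: 146×193/443 = 63.6072
  Cat D, Downtown: 88×250/443 = 49.6614
  Cat D, Suburban: 88×193/443 = 38.3386
Contributions (O − E)²/E:
  (63 − 60.3837)²/60.3837 = 0.1134
  (44 − 46.6163)²/46.6163 = 0.1468
  (59 − 57.5621)²/57.5621 = 0.0359
  (43 − 44.4379)²/44.4379 = 0.0465
  (59 − 82.3928)²/82.3928 = 6.6416
  (87 − 63.6072)²/63.6072 = 8.6032
  (69 − 49.6614)²/49.6614 = 7.5306
  (19 − 38.3386)²/38.3386 = 9.7547
χ² = 0.1134 + 0.1468 + 0.0359 + 0.0465 + 6.6416 + 8.6032 + 7.5306 + 9.7547 = 32.873

32.873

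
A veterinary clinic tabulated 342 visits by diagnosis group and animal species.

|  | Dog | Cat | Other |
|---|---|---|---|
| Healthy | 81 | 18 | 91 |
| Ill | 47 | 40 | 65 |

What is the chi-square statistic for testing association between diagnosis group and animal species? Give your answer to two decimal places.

17.71

Row totals: 190, 152. Column totals: 128, 58, 156. Grand total N = 342.
Expected counts (row total × column total / N):
  Healthy, Dog: 190×128/342 = 71.111
  Healthy, Cat: 190×58/342 = 32.222
  Healthy, Other: 190×156/342 = 86.667
  Ill, Dog: 152×128/342 = 56.889
  Ill, Cat: 152×58/342 = 25.778
  Ill, Other: 152×156/342 = 69.333
Contributions (O − E)²/E:
  (81 − 71.111)²/71.111 = 1.3752
  (18 − 32.222)²/32.222 = 6.2772
  (91 − 86.667)²/86.667 = 0.2166
  (47 − 56.889)²/56.889 = 1.7190
  (40 − 25.778)²/25.778 = 7.8464
  (65 − 69.333)²/69.333 = 0.2708
χ² = 1.3752 + 6.2772 + 0.2166 + 1.7190 + 7.8464 + 0.2708 = 17.71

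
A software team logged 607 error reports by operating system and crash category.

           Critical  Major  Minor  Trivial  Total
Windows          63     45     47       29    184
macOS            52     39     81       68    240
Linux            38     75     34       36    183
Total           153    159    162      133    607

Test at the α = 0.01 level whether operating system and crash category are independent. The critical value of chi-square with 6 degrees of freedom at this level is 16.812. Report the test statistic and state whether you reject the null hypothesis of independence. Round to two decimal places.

Grand total N = 607.
Expected counts (row total × column total / N):
  Windows, Critical: 184×153/607 = 46.379
  Windows, Major: 184×159/607 = 48.198
  Windows, Minor: 184×162/607 = 49.107
  Windows, Trivial: 184×133/607 = 40.316
  macOS, Critical: 240×153/607 = 60.494
  macOS, Major: 240×159/607 = 62.867
  macOS, Minor: 240×162/607 = 64.053
  macOS, Trivial: 240×133/607 = 52.586
  Linux, Critical: 183×153/607 = 46.127
  Linux, Major: 183×159/607 = 47.936
  Linux, Minor: 183×162/607 = 48.840
  Linux, Trivial: 183×133/607 = 40.097
Contributions (O − E)²/E:
  (63 − 46.379)²/46.379 = 5.9565
  (45 − 48.198)²/48.198 = 0.2122
  (47 − 49.107)²/49.107 = 0.0904
  (29 − 40.316)²/40.316 = 3.1762
  (52 − 60.494)²/60.494 = 1.1926
  (39 − 62.867)²/62.867 = 9.0609
  (81 − 64.053)²/64.053 = 4.4838
  (68 − 52.586)²/52.586 = 4.5181
  (38 − 46.127)²/46.127 = 1.4319
  (75 − 47.936)²/47.936 = 15.2800
  (34 − 48.840)²/48.840 = 4.5091
  (36 − 40.097)²/40.097 = 0.4186
χ² = 5.9565 + 0.2122 + 0.0904 + 3.1762 + 1.1926 + 9.0609 + 4.4838 + 4.5181 + 1.4319 + 15.2800 + 4.5091 + 0.4186 = 50.33
df = (3−1)(4−1) = 6. Since 50.33 > 16.812, reject the null hypothesis of independence at α = 0.01.

50.33; reject H₀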